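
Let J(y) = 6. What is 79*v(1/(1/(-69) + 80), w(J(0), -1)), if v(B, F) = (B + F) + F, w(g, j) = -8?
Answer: -6970565/5519 ≈ -1263.0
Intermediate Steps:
v(B, F) = B + 2*F
79*v(1/(1/(-69) + 80), w(J(0), -1)) = 79*(1/(1/(-69) + 80) + 2*(-8)) = 79*(1/(-1/69 + 80) - 16) = 79*(1/(5519/69) - 16) = 79*(69/5519 - 16) = 79*(-88235/5519) = -6970565/5519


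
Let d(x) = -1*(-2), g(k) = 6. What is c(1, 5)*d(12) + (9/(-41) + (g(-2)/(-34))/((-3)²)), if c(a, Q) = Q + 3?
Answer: 32956/2091 ≈ 15.761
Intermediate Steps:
c(a, Q) = 3 + Q
d(x) = 2
c(1, 5)*d(12) + (9/(-41) + (g(-2)/(-34))/((-3)²)) = (3 + 5)*2 + (9/(-41) + (6/(-34))/((-3)²)) = 8*2 + (9*(-1/41) + (6*(-1/34))/9) = 16 + (-9/41 - 3/17*⅑) = 16 + (-9/41 - 1/51) = 16 - 500/2091 = 32956/2091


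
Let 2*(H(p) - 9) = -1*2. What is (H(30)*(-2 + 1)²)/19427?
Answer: 8/19427 ≈ 0.00041180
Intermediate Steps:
H(p) = 8 (H(p) = 9 + (-1*2)/2 = 9 + (½)*(-2) = 9 - 1 = 8)
(H(30)*(-2 + 1)²)/19427 = (8*(-2 + 1)²)/19427 = (8*(-1)²)*(1/19427) = (8*1)*(1/19427) = 8*(1/19427) = 8/19427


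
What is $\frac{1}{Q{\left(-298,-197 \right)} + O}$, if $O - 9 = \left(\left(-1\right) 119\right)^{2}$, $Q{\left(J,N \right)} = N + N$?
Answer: $\frac{1}{13776} \approx 7.259 \cdot 10^{-5}$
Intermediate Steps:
$Q{\left(J,N \right)} = 2 N$
$O = 14170$ ($O = 9 + \left(\left(-1\right) 119\right)^{2} = 9 + \left(-119\right)^{2} = 9 + 14161 = 14170$)
$\frac{1}{Q{\left(-298,-197 \right)} + O} = \frac{1}{2 \left(-197\right) + 14170} = \frac{1}{-394 + 14170} = \frac{1}{13776}$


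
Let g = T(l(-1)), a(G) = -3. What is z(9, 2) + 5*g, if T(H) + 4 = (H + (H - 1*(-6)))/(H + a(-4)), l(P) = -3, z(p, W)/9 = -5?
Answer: -65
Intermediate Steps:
z(p, W) = -45 (z(p, W) = 9*(-5) = -45)
T(H) = -4 + (6 + 2*H)/(-3 + H) (T(H) = -4 + (H + (H - 1*(-6)))/(H - 3) = -4 + (H + (H + 6))/(-3 + H) = -4 + (H + (6 + H))/(-3 + H) = -4 + (6 + 2*H)/(-3 + H))
g = -4 (g = 2*(9 - 1*(-3))/(-3 - 3) = 2*(9 + 3)/(-6) = 2*(-1/6)*12 = -4)
z(9, 2) + 5*g = -45 + 5*(-4) = -45 - 20 = -65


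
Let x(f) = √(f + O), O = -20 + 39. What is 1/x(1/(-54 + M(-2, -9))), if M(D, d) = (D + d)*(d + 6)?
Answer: √8358/398 ≈ 0.22970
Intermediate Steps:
M(D, d) = (6 + d)*(D + d) (M(D, d) = (D + d)*(6 + d) = (6 + d)*(D + d))
O = 19
x(f) = √(19 + f) (x(f) = √(f + 19) = √(19 + f))
1/x(1/(-54 + M(-2, -9))) = 1/(√(19 + 1/(-54 + ((-9)² + 6*(-2) + 6*(-9) - 2*(-9))))) = 1/(√(19 + 1/(-54 + (81 - 12 - 54 + 18)))) = 1/(√(19 + 1/(-54 + 33))) = 1/(√(19 + 1/(-21))) = 1/(√(19 - 1/21)) = 1/(√(398/21)) = 1/(√8358/21) = √8358/398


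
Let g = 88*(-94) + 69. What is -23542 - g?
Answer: -15339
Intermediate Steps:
g = -8203 (g = -8272 + 69 = -8203)
-23542 - g = -23542 - 1*(-8203) = -23542 + 8203 = -15339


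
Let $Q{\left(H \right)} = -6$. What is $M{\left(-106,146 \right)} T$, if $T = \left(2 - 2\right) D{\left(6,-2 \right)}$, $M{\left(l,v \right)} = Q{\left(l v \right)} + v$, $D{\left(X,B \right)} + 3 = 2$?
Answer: $0$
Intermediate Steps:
$D{\left(X,B \right)} = -1$ ($D{\left(X,B \right)} = -3 + 2 = -1$)
$M{\left(l,v \right)} = -6 + v$
$T = 0$ ($T = \left(2 - 2\right) \left(-1\right) = 0 \left(-1\right) = 0$)
$M{\left(-106,146 \right)} T = \left(-6 + 146\right) 0 = 140 \cdot 0 = 0$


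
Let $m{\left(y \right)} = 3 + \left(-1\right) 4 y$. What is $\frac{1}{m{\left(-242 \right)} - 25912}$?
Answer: $- \frac{1}{24941} \approx -4.0095 \cdot 10^{-5}$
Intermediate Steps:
$m{\left(y \right)} = 3 - 4 y$
$\frac{1}{m{\left(-242 \right)} - 25912} = \frac{1}{\left(3 - -968\right) - 25912} = \frac{1}{\left(3 + 968\right) - 25912} = \frac{1}{971 - 25912} = \frac{1}{-24941} = - \frac{1}{24941}$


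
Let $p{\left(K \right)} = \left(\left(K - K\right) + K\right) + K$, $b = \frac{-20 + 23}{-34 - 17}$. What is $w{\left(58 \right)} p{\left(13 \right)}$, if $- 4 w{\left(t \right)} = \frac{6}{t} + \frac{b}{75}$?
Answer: $- \frac{24674}{36975} \approx -0.66732$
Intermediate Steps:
$b = - \frac{1}{17}$ ($b = \frac{3}{-51} = 3 \left(- \frac{1}{51}\right) = - \frac{1}{17} \approx -0.058824$)
$w{\left(t \right)} = \frac{1}{5100} - \frac{3}{2 t}$ ($w{\left(t \right)} = - \frac{\frac{6}{t} - \frac{1}{17 \cdot 75}}{4} = - \frac{\frac{6}{t} - \frac{1}{1275}}{4} = - \frac{- \frac{1}{1275} + \frac{6}{t}}{4} = \frac{1}{5100} - \frac{3}{2 t}$)
$p{\left(K \right)} = 2 K$ ($p{\left(K \right)} = \left(0 + K\right) + K = K + K = 2 K$)
$w{\left(58 \right)} p{\left(13 \right)} = \frac{-7650 + 58}{5100 \cdot 58} \cdot 2 \cdot 13 = \frac{1}{5100} \cdot \frac{1}{58} \left(-7592\right) 26 = \left(- \frac{949}{36975}\right) 26 = - \frac{24674}{36975}$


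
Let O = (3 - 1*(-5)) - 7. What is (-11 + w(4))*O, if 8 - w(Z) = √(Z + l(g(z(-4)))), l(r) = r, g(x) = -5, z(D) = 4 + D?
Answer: -3 - I ≈ -3.0 - 1.0*I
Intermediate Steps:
O = 1 (O = (3 + 5) - 7 = 8 - 7 = 1)
w(Z) = 8 - √(-5 + Z) (w(Z) = 8 - √(Z - 5) = 8 - √(-5 + Z))
(-11 + w(4))*O = (-11 + (8 - √(-5 + 4)))*1 = (-11 + (8 - √(-1)))*1 = (-11 + (8 - I))*1 = (-3 - I)*1 = -3 - I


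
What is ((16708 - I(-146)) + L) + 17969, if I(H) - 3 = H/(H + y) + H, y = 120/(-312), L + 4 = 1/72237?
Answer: 435083122823/12497001 ≈ 34815.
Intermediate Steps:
L = -288947/72237 (L = -4 + 1/72237 = -288947/72237 ≈ -4.0000)
y = -5/13 (y = 120*(-1/312) = -5/13 ≈ -0.38462)
I(H) = 3 + H + H/(-5/13 + H) (I(H) = 3 + (H/(H - 5/13) + H) = 3 + (H/(-5/13 + H) + H) = 3 + (H + H/(-5/13 + H)) = 3 + H + H/(-5/13 + H))
((16708 - I(-146)) + L) + 17969 = ((16708 - (-15 + 13*(-146)² + 47*(-146))/(-5 + 13*(-146))) - 288947/72237) + 17969 = ((16708 - (-15 + 13*21316 - 6862)/(-5 - 1898)) - 288947/72237) + 17969 = ((16708 - (-15 + 277108 - 6862)/(-1903)) - 288947/72237) + 17969 = ((16708 - (-1)*270231/1903) - 288947/72237) + 17969 = ((16708 - 1*(-270231/1903)) - 288947/72237) + 17969 = ((16708 + 270231/1903) - 288947/72237) + 17969 = (32065555/1903 - 288947/72237) + 17969 = 210524511854/12497001 + 17969 = 435083122823/12497001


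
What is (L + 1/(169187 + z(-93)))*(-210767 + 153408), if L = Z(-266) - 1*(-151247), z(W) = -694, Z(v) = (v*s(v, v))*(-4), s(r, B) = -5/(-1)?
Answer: -1513155860551988/168493 ≈ -8.9805e+9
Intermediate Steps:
s(r, B) = 5 (s(r, B) = -5*(-1) = 5)
Z(v) = -20*v (Z(v) = (v*5)*(-4) = (5*v)*(-4) = -20*v)
L = 156567 (L = -20*(-266) - 1*(-151247) = 5320 + 151247 = 156567)
(L + 1/(169187 + z(-93)))*(-210767 + 153408) = (156567 + 1/(169187 - 694))*(-210767 + 153408) = (156567 + 1/168493)*(-57359) = (26380443532/168493)*(-57359) = -1513155860551988/168493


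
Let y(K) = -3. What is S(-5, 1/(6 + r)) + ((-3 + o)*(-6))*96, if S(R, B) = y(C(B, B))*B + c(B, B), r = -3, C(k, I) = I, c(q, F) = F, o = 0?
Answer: 5182/3 ≈ 1727.3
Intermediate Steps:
S(R, B) = -2*B (S(R, B) = -3*B + B = -2*B)
S(-5, 1/(6 + r)) + ((-3 + o)*(-6))*96 = -2/(6 - 3) + ((-3 + 0)*(-6))*96 = -2/3 - 3*(-6)*96 = -2*⅓ + 18*96 = -⅔ + 1728 = 5182/3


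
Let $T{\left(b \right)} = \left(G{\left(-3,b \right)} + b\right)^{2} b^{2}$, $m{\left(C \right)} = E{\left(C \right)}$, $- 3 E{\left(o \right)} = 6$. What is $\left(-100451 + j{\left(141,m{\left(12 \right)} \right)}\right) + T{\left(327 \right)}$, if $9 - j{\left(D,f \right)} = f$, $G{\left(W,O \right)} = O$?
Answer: $45735143724$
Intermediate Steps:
$E{\left(o \right)} = -2$ ($E{\left(o \right)} = \left(- \frac{1}{3}\right) 6 = -2$)
$m{\left(C \right)} = -2$
$j{\left(D,f \right)} = 9 - f$
$T{\left(b \right)} = 4 b^{4}$ ($T{\left(b \right)} = \left(b + b\right)^{2} b^{2} = \left(2 b\right)^{2} b^{2} = 4 b^{2} b^{2} = 4 b^{4}$)
$\left(-100451 + j{\left(141,m{\left(12 \right)} \right)}\right) + T{\left(327 \right)} = \left(-100451 + \left(9 - -2\right)\right) + 4 \cdot 327^{4} = \left(-100451 + \left(9 + 2\right)\right) + 4 \cdot 11433811041 = \left(-100451 + 11\right) + 45735244164 = -100440 + 45735244164 = 45735143724$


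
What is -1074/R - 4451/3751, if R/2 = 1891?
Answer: -336488/228811 ≈ -1.4706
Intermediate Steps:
R = 3782 (R = 2*1891 = 3782)
-1074/R - 4451/3751 = -1074/3782 - 4451/3751 = -1074*1/3782 - 4451*1/3751 = -537/1891 - 4451/3751 = -336488/228811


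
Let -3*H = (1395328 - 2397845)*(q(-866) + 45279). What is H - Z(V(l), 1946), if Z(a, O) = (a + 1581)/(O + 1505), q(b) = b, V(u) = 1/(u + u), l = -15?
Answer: 1536550417302281/103530 ≈ 1.4842e+10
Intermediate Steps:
V(u) = 1/(2*u)
Z(a, O) = (1581 + a)/(1505 + O)
H = 44524787521/3 (H = -(1395328 - 2397845)*(-866 + 45279)/3 = -(-1002517)*44413/3 = -1/3*(-44524787521) = 44524787521/3 ≈ 1.4842e+10)
H - Z(V(l), 1946) = 44524787521/3 - (1581 + (1/2)/(-15))/(1505 + 1946) = 44524787521/3 - (1581 + (1/2)*(-1/15))/3451 = 44524787521/3 - (1581 - 1/30)/3451 = 44524787521/3 - 47429/(3451*30) = 44524787521/3 - 1*47429/103530 = 44524787521/3 - 47429/103530 = 1536550417302281/103530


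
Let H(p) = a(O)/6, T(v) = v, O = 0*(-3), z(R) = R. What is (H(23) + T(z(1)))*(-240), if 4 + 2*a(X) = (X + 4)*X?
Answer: -160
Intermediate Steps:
O = 0
a(X) = -2 + X*(4 + X)/2 (a(X) = -2 + ((X + 4)*X)/2 = -2 + ((4 + X)*X)/2 = -2 + (X*(4 + X))/2 = -2 + X*(4 + X)/2)
H(p) = -1/3 (H(p) = (-2 + (1/2)*0**2 + 2*0)/6 = (-2 + (1/2)*0 + 0)*(1/6) = (-2 + 0 + 0)*(1/6) = -2*1/6 = -1/3)
(H(23) + T(z(1)))*(-240) = (-1/3 + 1)*(-240) = (2/3)*(-240) = -160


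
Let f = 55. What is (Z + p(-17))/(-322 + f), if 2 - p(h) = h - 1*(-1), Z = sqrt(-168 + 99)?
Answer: -6/89 - I*sqrt(69)/267 ≈ -0.067416 - 0.031111*I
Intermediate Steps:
Z = I*sqrt(69) (Z = sqrt(-69) = I*sqrt(69) ≈ 8.3066*I)
p(h) = 1 - h (p(h) = 2 - (h - 1*(-1)) = 2 - (h + 1) = 2 - (1 + h) = 2 + (-1 - h) = 1 - h)
(Z + p(-17))/(-322 + f) = (I*sqrt(69) + (1 - 1*(-17)))/(-322 + 55) = (I*sqrt(69) + (1 + 17))/(-267) = (I*sqrt(69) + 18)*(-1/267) = (18 + I*sqrt(69))*(-1/267) = -6/89 - I*sqrt(69)/267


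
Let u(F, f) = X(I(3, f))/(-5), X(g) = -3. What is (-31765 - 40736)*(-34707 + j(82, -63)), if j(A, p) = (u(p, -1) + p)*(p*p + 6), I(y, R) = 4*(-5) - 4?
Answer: 20499440247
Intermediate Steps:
I(y, R) = -24 (I(y, R) = -20 - 4 = -24)
u(F, f) = ⅗ (u(F, f) = -3/(-5) = -3*(-⅕) = ⅗)
j(A, p) = (6 + p²)*(⅗ + p) (j(A, p) = (⅗ + p)*(p*p + 6) = (⅗ + p)*(p² + 6) = (⅗ + p)*(6 + p²) = (6 + p²)*(⅗ + p))
(-31765 - 40736)*(-34707 + j(82, -63)) = (-31765 - 40736)*(-34707 + (18/5 + (-63)³ + 6*(-63) + (⅗)*(-63)²)) = -72501*(-34707 + (18/5 - 250047 - 378 + (⅗)*3969)) = -72501*(-34707 + (18/5 - 250047 - 378 + 11907/5)) = -72501*(-34707 - 248040) = -72501*(-282747) = 20499440247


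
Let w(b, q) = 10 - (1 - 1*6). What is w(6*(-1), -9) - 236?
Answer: -221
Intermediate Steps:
w(b, q) = 15 (w(b, q) = 10 - (1 - 6) = 10 - 1*(-5) = 10 + 5 = 15)
w(6*(-1), -9) - 236 = 15 - 236 = -221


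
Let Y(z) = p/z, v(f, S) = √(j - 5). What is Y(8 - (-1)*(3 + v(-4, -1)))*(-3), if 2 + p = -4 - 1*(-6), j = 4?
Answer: 0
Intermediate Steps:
v(f, S) = I (v(f, S) = √(4 - 5) = √(-1) = I)
p = 0 (p = -2 + (-4 - 1*(-6)) = -2 + (-4 + 6) = -2 + 2 = 0)
Y(z) = 0 (Y(z) = 0/z = 0)
Y(8 - (-1)*(3 + v(-4, -1)))*(-3) = 0*(-3) = 0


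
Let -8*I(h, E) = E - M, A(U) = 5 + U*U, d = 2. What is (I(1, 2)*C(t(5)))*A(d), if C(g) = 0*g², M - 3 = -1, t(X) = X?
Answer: 0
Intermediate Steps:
M = 2 (M = 3 - 1 = 2)
C(g) = 0
A(U) = 5 + U²
I(h, E) = ¼ - E/8 (I(h, E) = -(E - 1*2)/8 = -(E - 2)/8 = -(-2 + E)/8 = ¼ - E/8)
(I(1, 2)*C(t(5)))*A(d) = ((¼ - ⅛*2)*0)*(5 + 2²) = ((¼ - ¼)*0)*(5 + 4) = (0*0)*9 = 0*9 = 0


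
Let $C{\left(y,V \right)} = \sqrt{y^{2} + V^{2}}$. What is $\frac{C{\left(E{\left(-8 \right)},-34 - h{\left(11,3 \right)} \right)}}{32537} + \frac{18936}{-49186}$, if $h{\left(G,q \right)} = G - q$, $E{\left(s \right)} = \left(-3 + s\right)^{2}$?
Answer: $- \frac{9468}{24593} + \frac{\sqrt{16405}}{32537} \approx -0.38105$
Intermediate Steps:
$C{\left(y,V \right)} = \sqrt{V^{2} + y^{2}}$
$\frac{C{\left(E{\left(-8 \right)},-34 - h{\left(11,3 \right)} \right)}}{32537} + \frac{18936}{-49186} = \frac{\sqrt{\left(-34 - \left(11 - 3\right)\right)^{2} + \left(\left(-3 - 8\right)^{2}\right)^{2}}}{32537} + \frac{18936}{-49186} = \sqrt{\left(-34 - \left(11 - 3\right)\right)^{2} + \left(\left(-11\right)^{2}\right)^{2}} \cdot \frac{1}{32537} + 18936 \left(- \frac{1}{49186}\right) = \sqrt{\left(-34 - 8\right)^{2} + 121^{2}} \cdot \frac{1}{32537} - \frac{9468}{24593} = \sqrt{\left(-34 - 8\right)^{2} + 14641} \cdot \frac{1}{32537} - \frac{9468}{24593} = \sqrt{\left(-42\right)^{2} + 14641} \cdot \frac{1}{32537} - \frac{9468}{24593} = \sqrt{1764 + 14641} \cdot \frac{1}{32537} - \frac{9468}{24593} = \sqrt{16405} \cdot \frac{1}{32537} - \frac{9468}{24593} = \frac{\sqrt{16405}}{32537} - \frac{9468}{24593} = - \frac{9468}{24593} + \frac{\sqrt{16405}}{32537}$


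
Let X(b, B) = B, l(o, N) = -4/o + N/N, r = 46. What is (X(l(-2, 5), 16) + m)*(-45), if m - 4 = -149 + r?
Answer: 3735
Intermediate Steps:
l(o, N) = 1 - 4/o (l(o, N) = -4/o + 1 = 1 - 4/o)
m = -99 (m = 4 + (-149 + 46) = 4 - 103 = -99)
(X(l(-2, 5), 16) + m)*(-45) = (16 - 99)*(-45) = -83*(-45) = 3735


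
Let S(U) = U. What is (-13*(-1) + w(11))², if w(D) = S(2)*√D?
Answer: 213 + 52*√11 ≈ 385.46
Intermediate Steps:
w(D) = 2*√D
(-13*(-1) + w(11))² = (-13*(-1) + 2*√11)² = (13 + 2*√11)²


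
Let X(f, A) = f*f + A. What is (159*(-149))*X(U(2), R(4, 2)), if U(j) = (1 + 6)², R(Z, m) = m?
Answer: -56929473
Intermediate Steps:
U(j) = 49 (U(j) = 7² = 49)
X(f, A) = A + f² (X(f, A) = f² + A = A + f²)
(159*(-149))*X(U(2), R(4, 2)) = (159*(-149))*(2 + 49²) = -23691*(2 + 2401) = -23691*2403 = -56929473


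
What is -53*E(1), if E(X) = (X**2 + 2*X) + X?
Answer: -212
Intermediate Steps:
E(X) = X**2 + 3*X
-53*E(1) = -53*(3 + 1) = -53*4 = -212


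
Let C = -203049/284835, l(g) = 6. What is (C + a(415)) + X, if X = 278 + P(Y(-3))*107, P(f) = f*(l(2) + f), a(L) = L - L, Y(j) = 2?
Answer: 188872867/94945 ≈ 1989.3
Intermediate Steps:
a(L) = 0
P(f) = f*(6 + f)
C = -67683/94945 (C = -203049*1/284835 = -67683/94945 ≈ -0.71286)
X = 1990 (X = 278 + (2*(6 + 2))*107 = 278 + (2*8)*107 = 278 + 16*107 = 278 + 1712 = 1990)
(C + a(415)) + X = (-67683/94945 + 0) + 1990 = -67683/94945 + 1990 = 188872867/94945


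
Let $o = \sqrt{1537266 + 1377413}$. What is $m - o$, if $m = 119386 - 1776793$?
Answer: $-1657407 - \sqrt{2914679} \approx -1.6591 \cdot 10^{6}$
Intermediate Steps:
$m = -1657407$ ($m = 119386 - 1776793 = -1657407$)
$o = \sqrt{2914679} \approx 1707.2$
$m - o = -1657407 - \sqrt{2914679}$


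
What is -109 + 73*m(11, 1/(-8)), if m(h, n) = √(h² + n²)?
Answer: -109 + 73*√7745/8 ≈ 694.05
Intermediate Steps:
-109 + 73*m(11, 1/(-8)) = -109 + 73*√(11² + (1/(-8))²) = -109 + 73*√(121 + (1*(-⅛))²) = -109 + 73*√(121 + (-⅛)²) = -109 + 73*√(121 + 1/64) = -109 + 73*√(7745/64) = -109 + 73*(√7745/8) = -109 + 73*√7745/8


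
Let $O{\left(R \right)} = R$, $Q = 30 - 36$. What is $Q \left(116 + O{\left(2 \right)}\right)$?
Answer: $-708$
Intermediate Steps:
$Q = -6$ ($Q = 30 - 36 = -6$)
$Q \left(116 + O{\left(2 \right)}\right) = - 6 \left(116 + 2\right) = \left(-6\right) 118 = -708$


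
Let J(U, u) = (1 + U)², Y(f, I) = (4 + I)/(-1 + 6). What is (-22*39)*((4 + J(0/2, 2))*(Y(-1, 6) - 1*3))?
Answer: 4290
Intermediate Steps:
Y(f, I) = ⅘ + I/5 (Y(f, I) = (4 + I)/5 = (4 + I)*(⅕) = ⅘ + I/5)
(-22*39)*((4 + J(0/2, 2))*(Y(-1, 6) - 1*3)) = (-22*39)*((4 + (1 + 0/2)²)*((⅘ + (⅕)*6) - 1*3)) = -858*(4 + (1 + 0*(½))²)*((⅘ + 6/5) - 3) = -858*(4 + (1 + 0)²)*(2 - 3) = -858*(4 + 1²)*(-1) = -858*(4 + 1)*(-1) = -4290*(-1) = -858*(-5) = 4290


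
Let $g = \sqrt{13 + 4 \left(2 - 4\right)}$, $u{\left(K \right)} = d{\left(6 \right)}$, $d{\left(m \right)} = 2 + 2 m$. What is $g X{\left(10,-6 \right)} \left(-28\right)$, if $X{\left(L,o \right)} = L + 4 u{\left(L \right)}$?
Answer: $- 1848 \sqrt{5} \approx -4132.3$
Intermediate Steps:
$u{\left(K \right)} = 14$ ($u{\left(K \right)} = 2 + 2 \cdot 6 = 2 + 12 = 14$)
$g = \sqrt{5}$ ($g = \sqrt{13 + 4 \left(-2\right)} = \sqrt{13 - 8} = \sqrt{5} \approx 2.2361$)
$X{\left(L,o \right)} = 56 + L$ ($X{\left(L,o \right)} = L + 4 \cdot 14 = L + 56 = 56 + L$)
$g X{\left(10,-6 \right)} \left(-28\right) = \sqrt{5} \left(56 + 10\right) \left(-28\right) = \sqrt{5} \cdot 66 \left(-28\right) = 66 \sqrt{5} \left(-28\right) = - 1848 \sqrt{5}$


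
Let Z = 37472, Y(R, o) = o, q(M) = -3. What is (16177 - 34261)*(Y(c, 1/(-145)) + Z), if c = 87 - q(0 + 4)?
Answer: -98258310876/145 ≈ -6.7764e+8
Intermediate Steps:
c = 90 (c = 87 - 1*(-3) = 87 + 3 = 90)
(16177 - 34261)*(Y(c, 1/(-145)) + Z) = (16177 - 34261)*(1/(-145) + 37472) = -18084*(-1/145 + 37472) = -18084*5433439/145 = -98258310876/145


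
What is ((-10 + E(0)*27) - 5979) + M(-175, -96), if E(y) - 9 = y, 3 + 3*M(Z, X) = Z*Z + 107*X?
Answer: 3112/3 ≈ 1037.3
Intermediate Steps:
M(Z, X) = -1 + Z²/3 + 107*X/3 (M(Z, X) = -1 + (Z*Z + 107*X)/3 = -1 + (Z² + 107*X)/3 = -1 + (Z²/3 + 107*X/3) = -1 + Z²/3 + 107*X/3)
E(y) = 9 + y
((-10 + E(0)*27) - 5979) + M(-175, -96) = ((-10 + (9 + 0)*27) - 5979) + (-1 + (⅓)*(-175)² + (107/3)*(-96)) = ((-10 + 9*27) - 5979) + (-1 + (⅓)*30625 - 3424) = ((-10 + 243) - 5979) + (-1 + 30625/3 - 3424) = (233 - 5979) + 20350/3 = -5746 + 20350/3 = 3112/3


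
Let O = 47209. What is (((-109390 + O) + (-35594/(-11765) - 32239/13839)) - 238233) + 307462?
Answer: 88279946047/12524295 ≈ 7048.7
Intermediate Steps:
(((-109390 + O) + (-35594/(-11765) - 32239/13839)) - 238233) + 307462 = (((-109390 + 47209) + (-35594/(-11765) - 32239/13839)) - 238233) + 307462 = ((-62181 + (-35594*(-1/11765) - 32239*1/13839)) - 238233) + 307462 = ((-62181 + (2738/905 - 32239/13839)) - 238233) + 307462 = ((-62181 + 8714887/12524295) - 238233) + 307462 = (-778764472508/12524295 - 238233) + 307462 = -3762464843243/12524295 + 307462 = 88279946047/12524295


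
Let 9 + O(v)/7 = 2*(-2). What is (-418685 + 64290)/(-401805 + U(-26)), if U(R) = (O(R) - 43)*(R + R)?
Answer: 354395/394837 ≈ 0.89757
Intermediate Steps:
O(v) = -91 (O(v) = -63 + 7*(2*(-2)) = -63 + 7*(-4) = -63 - 28 = -91)
U(R) = -268*R (U(R) = (-91 - 43)*(R + R) = -268*R)
(-418685 + 64290)/(-401805 + U(-26)) = (-418685 + 64290)/(-401805 - 268*(-26)) = -354395/(-401805 + 6968) = -354395/(-394837) = -354395*(-1/394837) = 354395/394837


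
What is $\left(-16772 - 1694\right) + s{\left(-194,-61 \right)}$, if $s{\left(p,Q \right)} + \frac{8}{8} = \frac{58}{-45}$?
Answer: $- \frac{831073}{45} \approx -18468.0$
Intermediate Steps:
$s{\left(p,Q \right)} = - \frac{103}{45}$ ($s{\left(p,Q \right)} = -1 + \frac{58}{-45} = -1 + 58 \left(- \frac{1}{45}\right) = -1 - \frac{58}{45} = - \frac{103}{45}$)
$\left(-16772 - 1694\right) + s{\left(-194,-61 \right)} = \left(-16772 - 1694\right) - \frac{103}{45} = -18466 - \frac{103}{45} = - \frac{831073}{45}$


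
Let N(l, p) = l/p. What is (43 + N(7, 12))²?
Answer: 273529/144 ≈ 1899.5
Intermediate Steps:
(43 + N(7, 12))² = (43 + 7/12)² = (523/12)² = 273529/144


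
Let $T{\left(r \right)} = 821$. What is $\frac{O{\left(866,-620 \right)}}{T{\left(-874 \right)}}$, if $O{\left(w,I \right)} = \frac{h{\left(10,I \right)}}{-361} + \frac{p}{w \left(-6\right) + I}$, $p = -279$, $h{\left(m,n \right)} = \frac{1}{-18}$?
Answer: $\frac{909379}{15513767064} \approx 5.8618 \cdot 10^{-5}$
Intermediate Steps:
$h{\left(m,n \right)} = - \frac{1}{18}$
$O{\left(w,I \right)} = \frac{1}{6498} - \frac{279}{I - 6 w}$ ($O{\left(w,I \right)} = - \frac{1}{18 \left(-361\right)} - \frac{279}{w \left(-6\right) + I} = \left(- \frac{1}{18}\right) \left(- \frac{1}{361}\right) - \frac{279}{- 6 w + I} = \frac{1}{6498} - \frac{279}{I - 6 w}$)
$\frac{O{\left(866,-620 \right)}}{T{\left(-874 \right)}} = \frac{\frac{1}{6498} \frac{1}{-620 - 5196} \left(-1812942 - 620 - 5196\right)}{821} = \frac{-1812942 - 620 - 5196}{6498 \left(-620 - 5196\right)} \frac{1}{821} = \frac{1}{6498} \frac{1}{-5816} \left(-1818758\right) \frac{1}{821} = \frac{1}{6498} \left(- \frac{1}{5816}\right) \left(-1818758\right) \frac{1}{821} = \frac{909379}{18896184} \cdot \frac{1}{821} = \frac{909379}{15513767064}$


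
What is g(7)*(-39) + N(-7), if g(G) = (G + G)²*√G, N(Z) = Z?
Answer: -7 - 7644*√7 ≈ -20231.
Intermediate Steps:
g(G) = 4*G^(5/2) (g(G) = (2*G)²*√G = (4*G²)*√G = 4*G^(5/2))
g(7)*(-39) + N(-7) = (4*7^(5/2))*(-39) - 7 = (4*(49*√7))*(-39) - 7 = (196*√7)*(-39) - 7 = -7644*√7 - 7 = -7 - 7644*√7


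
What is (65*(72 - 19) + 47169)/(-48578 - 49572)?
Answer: -25307/49075 ≈ -0.51568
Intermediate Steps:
(65*(72 - 19) + 47169)/(-48578 - 49572) = (65*53 + 47169)/(-98150) = (3445 + 47169)*(-1/98150) = 50614*(-1/98150) = -25307/49075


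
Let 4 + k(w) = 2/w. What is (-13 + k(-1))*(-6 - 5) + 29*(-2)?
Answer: 151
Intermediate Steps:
k(w) = -4 + 2/w
(-13 + k(-1))*(-6 - 5) + 29*(-2) = (-13 + (-4 + 2/(-1)))*(-6 - 5) + 29*(-2) = (-13 + (-4 + 2*(-1)))*(-11) - 58 = (-13 + (-4 - 2))*(-11) - 58 = (-13 - 6)*(-11) - 58 = -19*(-11) - 58 = 209 - 58 = 151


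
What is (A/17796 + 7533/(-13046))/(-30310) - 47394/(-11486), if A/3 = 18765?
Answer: 27791938880657289/6735553243683880 ≈ 4.1262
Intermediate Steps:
A = 56295 (A = 3*18765 = 56295)
(A/17796 + 7533/(-13046))/(-30310) - 47394/(-11486) = (56295/17796 + 7533/(-13046))/(-30310) - 47394/(-11486) = (56295*(1/17796) + 7533*(-1/13046))*(-1/30310) - 47394*(-1/11486) = (18765/5932 - 7533/13046)*(-1/30310) + 23697/5743 = (100061217/38694436)*(-1/30310) + 23697/5743 = -100061217/1172828355160 + 23697/5743 = 27791938880657289/6735553243683880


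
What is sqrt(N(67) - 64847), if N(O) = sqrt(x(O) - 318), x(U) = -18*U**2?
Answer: sqrt(-64847 + 52*I*sqrt(30)) ≈ 0.5592 + 254.65*I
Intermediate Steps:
N(O) = sqrt(-318 - 18*O**2) (N(O) = sqrt(-18*O**2 - 318) = sqrt(-318 - 18*O**2))
sqrt(N(67) - 64847) = sqrt(sqrt(-318 - 18*67**2) - 64847) = sqrt(sqrt(-318 - 18*4489) - 64847) = sqrt(sqrt(-318 - 80802) - 64847) = sqrt(sqrt(-81120) - 64847) = sqrt(52*I*sqrt(30) - 64847) = sqrt(-64847 + 52*I*sqrt(30))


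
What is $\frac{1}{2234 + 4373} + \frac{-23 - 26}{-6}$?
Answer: $\frac{323749}{39642} \approx 8.1668$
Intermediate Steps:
$\frac{1}{2234 + 4373} + \frac{-23 - 26}{-6} = \frac{1}{6607} - - \frac{49}{6} = \frac{1}{6607} + \frac{49}{6} = \frac{323749}{39642}$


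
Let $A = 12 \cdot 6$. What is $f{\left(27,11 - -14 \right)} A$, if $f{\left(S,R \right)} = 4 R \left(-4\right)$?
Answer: $-28800$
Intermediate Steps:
$f{\left(S,R \right)} = - 16 R$
$A = 72$
$f{\left(27,11 - -14 \right)} A = - 16 \left(11 - -14\right) 72 = - 16 \left(11 + 14\right) 72 = \left(-16\right) 25 \cdot 72 = \left(-400\right) 72 = -28800$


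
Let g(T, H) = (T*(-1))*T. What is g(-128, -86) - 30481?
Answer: -46865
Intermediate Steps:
g(T, H) = -T² (g(T, H) = (-T)*T = -T²)
g(-128, -86) - 30481 = -1*(-128)² - 30481 = -1*16384 - 30481 = -16384 - 30481 = -46865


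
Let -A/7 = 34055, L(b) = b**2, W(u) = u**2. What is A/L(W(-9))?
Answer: -238385/6561 ≈ -36.334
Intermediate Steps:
A = -238385 (A = -7*34055 = -238385)
A/L(W(-9)) = -238385/(((-9)**2)**2) = -238385/(81**2) = -238385/6561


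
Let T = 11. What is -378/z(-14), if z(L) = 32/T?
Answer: -2079/16 ≈ -129.94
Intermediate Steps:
z(L) = 32/11
-378/z(-14) = -378/32/11 = -378*11/32 = -2079/16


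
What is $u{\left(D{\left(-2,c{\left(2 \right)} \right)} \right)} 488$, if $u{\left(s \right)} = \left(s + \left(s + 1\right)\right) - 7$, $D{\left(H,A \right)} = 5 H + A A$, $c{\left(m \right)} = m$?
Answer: $-8784$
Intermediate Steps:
$D{\left(H,A \right)} = A^{2} + 5 H$ ($D{\left(H,A \right)} = 5 H + A^{2} = A^{2} + 5 H$)
$u{\left(s \right)} = -6 + 2 s$ ($u{\left(s \right)} = \left(s + \left(1 + s\right)\right) - 7 = \left(1 + 2 s\right) - 7 = -6 + 2 s$)
$u{\left(D{\left(-2,c{\left(2 \right)} \right)} \right)} 488 = \left(-6 + 2 \left(2^{2} + 5 \left(-2\right)\right)\right) 488 = \left(-6 + 2 \left(4 - 10\right)\right) 488 = \left(-6 + 2 \left(-6\right)\right) 488 = \left(-6 - 12\right) 488 = \left(-18\right) 488 = -8784$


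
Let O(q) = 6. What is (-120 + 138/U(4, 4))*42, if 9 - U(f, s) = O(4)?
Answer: -3108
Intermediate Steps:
U(f, s) = 3 (U(f, s) = 9 - 1*6 = 9 - 6 = 3)
(-120 + 138/U(4, 4))*42 = (-120 + 138/3)*42 = (-120 + 138*(1/3))*42 = (-120 + 46)*42 = -74*42 = -3108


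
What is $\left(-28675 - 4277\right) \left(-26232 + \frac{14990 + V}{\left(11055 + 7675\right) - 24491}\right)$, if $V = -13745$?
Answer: $\frac{4979831358744}{5761} \approx 8.644 \cdot 10^{8}$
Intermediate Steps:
$\left(-28675 - 4277\right) \left(-26232 + \frac{14990 + V}{\left(11055 + 7675\right) - 24491}\right) = \left(-28675 - 4277\right) \left(-26232 + \frac{14990 - 13745}{\left(11055 + 7675\right) - 24491}\right) = - 32952 \left(-26232 + \frac{1245}{18730 - 24491}\right) = - 32952 \left(-26232 + \frac{1245}{-5761}\right) = - 32952 \left(-26232 + 1245 \left(- \frac{1}{5761}\right)\right) = - 32952 \left(-26232 - \frac{1245}{5761}\right) = \left(-32952\right) \left(- \frac{151123797}{5761}\right) = \frac{4979831358744}{5761}$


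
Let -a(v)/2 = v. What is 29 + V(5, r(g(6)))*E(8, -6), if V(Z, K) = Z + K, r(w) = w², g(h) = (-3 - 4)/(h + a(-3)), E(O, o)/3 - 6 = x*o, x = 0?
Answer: 1001/8 ≈ 125.13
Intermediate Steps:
a(v) = -2*v
E(O, o) = 18 (E(O, o) = 18 + 3*(0*o) = 18 + 3*0 = 18 + 0 = 18)
g(h) = -7/(6 + h) (g(h) = (-3 - 4)/(h - 2*(-3)) = -7/(h + 6) = -7/(6 + h))
V(Z, K) = K + Z
29 + V(5, r(g(6)))*E(8, -6) = 29 + ((-7/(6 + 6))² + 5)*18 = 29 + ((-7/12)² + 5)*18 = 29 + (49/144 + 5)*18 = 29 + (769/144)*18 = 29 + 769/8 = 1001/8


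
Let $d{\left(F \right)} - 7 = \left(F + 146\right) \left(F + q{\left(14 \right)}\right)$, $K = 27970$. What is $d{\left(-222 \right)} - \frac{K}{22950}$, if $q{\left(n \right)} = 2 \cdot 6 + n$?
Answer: $\frac{34199588}{2295} \approx 14902.0$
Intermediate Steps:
$q{\left(n \right)} = 12 + n$
$d{\left(F \right)} = 7 + \left(26 + F\right) \left(146 + F\right)$ ($d{\left(F \right)} = 7 + \left(F + 146\right) \left(F + \left(12 + 14\right)\right) = 7 + \left(146 + F\right) \left(F + 26\right) = 7 + \left(146 + F\right) \left(26 + F\right) = 7 + \left(26 + F\right) \left(146 + F\right)$)
$d{\left(-222 \right)} - \frac{K}{22950} = \left(3803 + \left(-222\right)^{2} + 172 \left(-222\right)\right) - \frac{27970}{22950} = \left(3803 + 49284 - 38184\right) - 27970 \cdot \frac{1}{22950} = 14903 - \frac{2797}{2295} = \frac{34199588}{2295}$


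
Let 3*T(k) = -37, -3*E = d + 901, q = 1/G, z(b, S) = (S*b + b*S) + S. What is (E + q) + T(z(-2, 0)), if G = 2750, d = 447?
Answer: -3808747/8250 ≈ -461.67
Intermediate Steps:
z(b, S) = S + 2*S*b (z(b, S) = (S*b + S*b) + S = 2*S*b + S = S + 2*S*b)
q = 1/2750 ≈ 0.00036364
E = -1348/3 (E = -(447 + 901)/3 = -⅓*1348 = -1348/3 ≈ -449.33)
T(k) = -37/3 (T(k) = (⅓)*(-37) = -37/3)
(E + q) + T(z(-2, 0)) = (-1348/3 + 1/2750) - 37/3 = -3706997/8250 - 37/3 = -3808747/8250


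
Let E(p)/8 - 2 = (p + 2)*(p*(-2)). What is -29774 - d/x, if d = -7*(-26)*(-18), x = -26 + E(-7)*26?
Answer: -16226956/545 ≈ -29774.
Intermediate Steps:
E(p) = 16 - 16*p*(2 + p) (E(p) = 16 + 8*((p + 2)*(p*(-2))) = 16 + 8*((2 + p)*(-2*p)) = 16 + 8*(-2*p*(2 + p)) = 16 - 16*p*(2 + p))
x = -14170 (x = -26 + (16 - 32*(-7) - 16*(-7)²)*26 = -26 + (16 + 224 - 16*49)*26 = -26 + (16 + 224 - 784)*26 = -26 - 544*26 = -26 - 14144 = -14170)
d = -3276 (d = 182*(-18) = -3276)
-29774 - d/x = -29774 - (-3276)/(-14170) = -29774 - (-3276)*(-1)/14170 = -29774 - 1*126/545 = -29774 - 126/545 = -16226956/545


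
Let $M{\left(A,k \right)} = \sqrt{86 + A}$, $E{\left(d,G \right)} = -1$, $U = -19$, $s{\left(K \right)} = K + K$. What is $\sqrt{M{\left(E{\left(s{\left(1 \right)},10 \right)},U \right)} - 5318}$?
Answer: $\sqrt{-5318 + \sqrt{85}} \approx 72.861 i$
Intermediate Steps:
$s{\left(K \right)} = 2 K$
$\sqrt{M{\left(E{\left(s{\left(1 \right)},10 \right)},U \right)} - 5318} = \sqrt{\sqrt{86 - 1} - 5318} = \sqrt{\sqrt{85} - 5318} = \sqrt{-5318 + \sqrt{85}}$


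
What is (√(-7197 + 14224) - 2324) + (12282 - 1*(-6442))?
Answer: 16400 + √7027 ≈ 16484.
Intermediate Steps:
(√(-7197 + 14224) - 2324) + (12282 - 1*(-6442)) = (√7027 - 2324) + (12282 + 6442) = (-2324 + √7027) + 18724 = 16400 + √7027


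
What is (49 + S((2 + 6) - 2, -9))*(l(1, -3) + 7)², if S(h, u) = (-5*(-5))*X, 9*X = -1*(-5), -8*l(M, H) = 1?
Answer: 856075/288 ≈ 2972.5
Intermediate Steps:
l(M, H) = -⅛ (l(M, H) = -⅛*1 = -⅛)
X = 5/9 (X = (-1*(-5))/9 = (⅑)*5 = 5/9 ≈ 0.55556)
S(h, u) = 125/9 (S(h, u) = -5*(-5)*(5/9) = 25*(5/9) = 125/9)
(49 + S((2 + 6) - 2, -9))*(l(1, -3) + 7)² = (49 + 125/9)*(-⅛ + 7)² = 566*(55/8)²/9 = (566/9)*(3025/64) = 856075/288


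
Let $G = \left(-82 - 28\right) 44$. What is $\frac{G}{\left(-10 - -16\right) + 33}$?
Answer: $- \frac{4840}{39} \approx -124.1$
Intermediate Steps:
$G = -4840$ ($G = \left(-110\right) 44 = -4840$)
$\frac{G}{\left(-10 - -16\right) + 33} = \frac{1}{\left(-10 - -16\right) + 33} \left(-4840\right) = \frac{1}{\left(-10 + 16\right) + 33} \left(-4840\right) = \frac{1}{6 + 33} \left(-4840\right) = \frac{1}{39} \left(-4840\right) = - \frac{4840}{39}$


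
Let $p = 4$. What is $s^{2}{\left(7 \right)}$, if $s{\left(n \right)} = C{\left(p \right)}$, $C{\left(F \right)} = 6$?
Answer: $36$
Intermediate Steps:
$s{\left(n \right)} = 6$
$s^{2}{\left(7 \right)} = 6^{2} = 36$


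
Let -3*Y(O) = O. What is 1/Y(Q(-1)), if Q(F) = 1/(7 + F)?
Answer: -18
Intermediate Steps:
Y(O) = -O/3
1/Y(Q(-1)) = 1/(-1/(3*(7 - 1))) = 1/(-⅓/6) = 1/(-⅓*⅙) = 1/(-1/18) = -18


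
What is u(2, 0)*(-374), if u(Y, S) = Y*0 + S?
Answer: 0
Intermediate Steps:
u(Y, S) = S (u(Y, S) = 0 + S = S)
u(2, 0)*(-374) = 0*(-374) = 0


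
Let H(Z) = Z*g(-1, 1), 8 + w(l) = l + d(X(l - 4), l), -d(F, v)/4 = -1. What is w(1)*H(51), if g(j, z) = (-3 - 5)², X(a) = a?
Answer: -9792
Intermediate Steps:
g(j, z) = 64 (g(j, z) = (-8)² = 64)
d(F, v) = 4 (d(F, v) = -4*(-1) = 4)
w(l) = -4 + l (w(l) = -8 + (l + 4) = -8 + (4 + l) = -4 + l)
H(Z) = 64*Z (H(Z) = Z*64 = 64*Z)
w(1)*H(51) = (-4 + 1)*(64*51) = -3*3264 = -9792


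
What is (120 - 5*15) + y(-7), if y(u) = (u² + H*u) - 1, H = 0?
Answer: 93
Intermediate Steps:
y(u) = -1 + u² (y(u) = (u² + 0*u) - 1 = (u² + 0) - 1 = u² - 1 = -1 + u²)
(120 - 5*15) + y(-7) = (120 - 5*15) + (-1 + (-7)²) = (120 - 75) + (-1 + 49) = 45 + 48 = 93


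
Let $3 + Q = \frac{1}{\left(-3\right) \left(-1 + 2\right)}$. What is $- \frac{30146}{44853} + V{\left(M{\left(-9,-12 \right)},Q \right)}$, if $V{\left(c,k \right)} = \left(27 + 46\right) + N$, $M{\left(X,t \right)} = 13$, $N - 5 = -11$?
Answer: $\frac{2975005}{44853} \approx 66.328$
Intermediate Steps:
$N = -6$ ($N = 5 - 11 = -6$)
$Q = - \frac{10}{3}$ ($Q = -3 + \frac{1}{\left(-3\right) \left(-1 + 2\right)} = -3 + \frac{1}{\left(-3\right) 1} = -3 + \frac{1}{-3} = -3 - \frac{1}{3} = - \frac{10}{3} \approx -3.3333$)
$V{\left(c,k \right)} = 67$ ($V{\left(c,k \right)} = \left(27 + 46\right) - 6 = 73 - 6 = 67$)
$- \frac{30146}{44853} + V{\left(M{\left(-9,-12 \right)},Q \right)} = - \frac{30146}{44853} + 67 = \frac{2975005}{44853}$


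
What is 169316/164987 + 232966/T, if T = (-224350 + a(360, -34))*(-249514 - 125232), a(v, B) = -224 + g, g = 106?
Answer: 7121321932146945/6939228252906668 ≈ 1.0262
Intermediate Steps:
a(v, B) = -118 (a(v, B) = -224 + 106 = -118)
T = 84118485128 (T = (-224350 - 118)*(-249514 - 125232) = -224468*(-374746) = 84118485128)
169316/164987 + 232966/T = 169316/164987 + 232966/84118485128 = 169316*(1/164987) + 232966*(1/84118485128) = 169316/164987 + 116483/42059242564 = 7121321932146945/6939228252906668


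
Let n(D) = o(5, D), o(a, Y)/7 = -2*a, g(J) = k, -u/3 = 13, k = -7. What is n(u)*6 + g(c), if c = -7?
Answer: -427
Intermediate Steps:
u = -39 (u = -3*13 = -39)
g(J) = -7
o(a, Y) = -14*a (o(a, Y) = 7*(-2*a) = -14*a)
n(D) = -70 (n(D) = -14*5 = -70)
n(u)*6 + g(c) = -70*6 - 7 = -420 - 7 = -427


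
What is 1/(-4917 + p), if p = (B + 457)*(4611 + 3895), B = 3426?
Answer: 1/33023881 ≈ 3.0281e-8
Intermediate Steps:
p = 33028798 (p = (3426 + 457)*(4611 + 3895) = 3883*8506 = 33028798)
1/(-4917 + p) = 1/(-4917 + 33028798) = 1/33023881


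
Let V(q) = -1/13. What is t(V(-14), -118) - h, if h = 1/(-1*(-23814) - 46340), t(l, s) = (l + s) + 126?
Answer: 2320191/292838 ≈ 7.9231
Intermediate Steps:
V(q) = -1/13 (V(q) = -1*1/13 = -1/13)
t(l, s) = 126 + l + s
h = -1/22526 (h = 1/(23814 - 46340) = 1/(-22526) = -1/22526 ≈ -4.4393e-5)
t(V(-14), -118) - h = (126 - 1/13 - 118) - 1*(-1/22526) = 103/13 + 1/22526 = 2320191/292838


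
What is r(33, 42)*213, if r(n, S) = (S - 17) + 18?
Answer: 9159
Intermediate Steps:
r(n, S) = 1 + S (r(n, S) = (-17 + S) + 18 = 1 + S)
r(33, 42)*213 = (1 + 42)*213 = 43*213 = 9159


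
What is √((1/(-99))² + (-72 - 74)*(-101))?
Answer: √144525547/99 ≈ 121.43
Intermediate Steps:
√((1/(-99))² + (-72 - 74)*(-101)) = √((-1/99)² - 146*(-101)) = √(1/9801 + 14746) = √(144525547/9801) = √144525547/99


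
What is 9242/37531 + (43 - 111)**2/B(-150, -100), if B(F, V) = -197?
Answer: -171722670/7393607 ≈ -23.226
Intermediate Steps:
9242/37531 + (43 - 111)**2/B(-150, -100) = 9242/37531 + (43 - 111)**2/(-197) = 9242*(1/37531) + (-68)**2*(-1/197) = 9242/37531 + 4624*(-1/197) = 9242/37531 - 4624/197 = -171722670/7393607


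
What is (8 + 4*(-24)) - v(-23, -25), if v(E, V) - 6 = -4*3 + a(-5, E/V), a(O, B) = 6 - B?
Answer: -2177/25 ≈ -87.080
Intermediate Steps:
v(E, V) = -E/V (v(E, V) = 6 + (-4*3 + (6 - E/V)) = 6 + (-12 + (6 - E/V)) = 6 + (-6 - E/V) = -E/V)
(8 + 4*(-24)) - v(-23, -25) = (8 + 4*(-24)) - (-1)*(-23)/(-25) = (8 - 96) - (-1)*(-23)*(-1)/25 = -88 - 1*(-23/25) = -88 + 23/25 = -2177/25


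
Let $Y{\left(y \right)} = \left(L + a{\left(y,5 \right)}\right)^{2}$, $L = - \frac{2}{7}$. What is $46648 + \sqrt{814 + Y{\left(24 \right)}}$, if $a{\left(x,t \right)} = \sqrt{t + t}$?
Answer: $46648 + \frac{2 \sqrt{10095 - 7 \sqrt{10}}}{7} \approx 46677.0$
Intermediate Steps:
$L = - \frac{2}{7}$ ($L = \left(-2\right) \frac{1}{7} = - \frac{2}{7} \approx -0.28571$)
$a{\left(x,t \right)} = \sqrt{2} \sqrt{t}$ ($a{\left(x,t \right)} = \sqrt{2 t} = \sqrt{2} \sqrt{t}$)
$Y{\left(y \right)} = \left(- \frac{2}{7} + \sqrt{10}\right)^{2}$ ($Y{\left(y \right)} = \left(- \frac{2}{7} + \sqrt{2} \sqrt{5}\right)^{2} = \left(- \frac{2}{7} + \sqrt{10}\right)^{2}$)
$46648 + \sqrt{814 + Y{\left(24 \right)}} = 46648 + \sqrt{814 + \left(\frac{494}{49} - \frac{4 \sqrt{10}}{7}\right)} = 46648 + \sqrt{\frac{40380}{49} - \frac{4 \sqrt{10}}{7}}$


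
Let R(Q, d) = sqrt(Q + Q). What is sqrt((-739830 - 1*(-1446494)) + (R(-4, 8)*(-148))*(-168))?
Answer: 2*sqrt(176666 + 12432*I*sqrt(2)) ≈ 841.67 + 41.778*I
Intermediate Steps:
R(Q, d) = sqrt(2)*sqrt(Q) (R(Q, d) = sqrt(2*Q) = sqrt(2)*sqrt(Q))
sqrt((-739830 - 1*(-1446494)) + (R(-4, 8)*(-148))*(-168)) = sqrt((-739830 - 1*(-1446494)) + ((sqrt(2)*sqrt(-4))*(-148))*(-168)) = sqrt((-739830 + 1446494) + ((sqrt(2)*(2*I))*(-148))*(-168)) = sqrt(706664 + ((2*I*sqrt(2))*(-148))*(-168)) = sqrt(706664 - 296*I*sqrt(2)*(-168)) = sqrt(706664 + 49728*I*sqrt(2))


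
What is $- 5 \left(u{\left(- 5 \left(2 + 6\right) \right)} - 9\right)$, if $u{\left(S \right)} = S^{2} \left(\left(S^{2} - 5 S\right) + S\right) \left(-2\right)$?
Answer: $28160045$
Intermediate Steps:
$u{\left(S \right)} = - 2 S^{2} \left(S^{2} - 4 S\right)$ ($u{\left(S \right)} = S^{2} \left(S^{2} - 4 S\right) \left(-2\right) = - 2 S^{2} \left(S^{2} - 4 S\right)$)
$- 5 \left(u{\left(- 5 \left(2 + 6\right) \right)} - 9\right) = - 5 \left(2 \left(- 5 \left(2 + 6\right)\right)^{3} \left(4 - - 5 \left(2 + 6\right)\right) - 9\right) = - 5 \left(2 \left(\left(-5\right) 8\right)^{3} \left(4 - \left(-5\right) 8\right) - 9\right) = - 5 \left(2 \left(-40\right)^{3} \left(4 - -40\right) - 9\right) = - 5 \left(2 \left(-64000\right) \left(4 + 40\right) - 9\right) = - 5 \left(2 \left(-64000\right) 44 - 9\right) = - 5 \left(-5632000 - 9\right) = \left(-5\right) \left(-5632009\right) = 28160045$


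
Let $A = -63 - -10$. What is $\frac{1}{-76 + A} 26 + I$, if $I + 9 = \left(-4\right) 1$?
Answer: $- \frac{1703}{129} \approx -13.202$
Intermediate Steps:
$A = -53$ ($A = -63 + 10 = -53$)
$I = -13$ ($I = -9 - 4 = -13$)
$\frac{1}{-76 + A} 26 + I = \frac{1}{-76 - 53} \cdot 26 - 13 = \frac{1}{-129} \cdot 26 - 13 = \left(- \frac{1}{129}\right) 26 - 13 = - \frac{26}{129} - 13 = - \frac{1703}{129}$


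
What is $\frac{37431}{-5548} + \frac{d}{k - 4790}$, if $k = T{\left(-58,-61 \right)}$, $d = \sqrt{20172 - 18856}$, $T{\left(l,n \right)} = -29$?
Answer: $- \frac{37431}{5548} - \frac{2 \sqrt{329}}{4819} \approx -6.7543$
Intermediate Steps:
$d = 2 \sqrt{329}$ ($d = \sqrt{1316} = 2 \sqrt{329} \approx 36.277$)
$k = -29$
$\frac{37431}{-5548} + \frac{d}{k - 4790} = \frac{37431}{-5548} + \frac{2 \sqrt{329}}{-29 - 4790} = 37431 \left(- \frac{1}{5548}\right) + \frac{2 \sqrt{329}}{-4819} = - \frac{37431}{5548} + 2 \sqrt{329} \left(- \frac{1}{4819}\right) = - \frac{37431}{5548} - \frac{2 \sqrt{329}}{4819}$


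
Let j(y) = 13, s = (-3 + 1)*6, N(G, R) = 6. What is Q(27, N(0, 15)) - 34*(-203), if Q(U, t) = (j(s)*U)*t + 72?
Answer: 9080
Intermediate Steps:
s = -12 (s = -2*6 = -12)
Q(U, t) = 72 + 13*U*t (Q(U, t) = (13*U)*t + 72 = 13*U*t + 72 = 72 + 13*U*t)
Q(27, N(0, 15)) - 34*(-203) = (72 + 13*27*6) - 34*(-203) = (72 + 2106) - 1*(-6902) = 2178 + 6902 = 9080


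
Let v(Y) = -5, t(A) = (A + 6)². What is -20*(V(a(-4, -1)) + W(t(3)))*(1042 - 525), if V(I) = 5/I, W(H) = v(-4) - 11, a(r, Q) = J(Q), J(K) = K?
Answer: 217140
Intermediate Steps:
a(r, Q) = Q
t(A) = (6 + A)²
W(H) = -16 (W(H) = -5 - 11 = -16)
-20*(V(a(-4, -1)) + W(t(3)))*(1042 - 525) = -20*(5/(-1) - 16)*(1042 - 525) = -20*(5*(-1) - 16)*517 = -20*(-5 - 16)*517 = -(-420)*517 = -20*(-10857) = 217140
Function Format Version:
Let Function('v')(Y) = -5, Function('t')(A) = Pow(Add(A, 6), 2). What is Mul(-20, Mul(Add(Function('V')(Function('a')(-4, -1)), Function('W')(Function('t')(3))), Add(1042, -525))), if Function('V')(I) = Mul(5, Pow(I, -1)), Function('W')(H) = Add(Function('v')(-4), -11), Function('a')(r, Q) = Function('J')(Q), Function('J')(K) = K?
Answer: 217140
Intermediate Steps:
Function('a')(r, Q) = Q
Function('t')(A) = Pow(Add(6, A), 2)
Function('W')(H) = -16 (Function('W')(H) = Add(-5, -11) = -16)
Mul(-20, Mul(Add(Function('V')(Function('a')(-4, -1)), Function('W')(Function('t')(3))), Add(1042, -525))) = Mul(-20, Mul(Add(Mul(5, Pow(-1, -1)), -16), Add(1042, -525))) = Mul(-20, Mul(Add(Mul(5, -1), -16), 517)) = Mul(-20, Mul(Add(-5, -16), 517)) = Mul(-20, Mul(-21, 517)) = Mul(-20, -10857) = 217140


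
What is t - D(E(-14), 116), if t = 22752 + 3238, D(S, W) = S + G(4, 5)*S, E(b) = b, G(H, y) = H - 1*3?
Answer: 26018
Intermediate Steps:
G(H, y) = -3 + H (G(H, y) = H - 3 = -3 + H)
D(S, W) = 2*S (D(S, W) = S + (-3 + 4)*S = S + 1*S = S + S = 2*S)
t = 25990
t - D(E(-14), 116) = 25990 - 2*(-14) = 25990 - 1*(-28) = 25990 + 28 = 26018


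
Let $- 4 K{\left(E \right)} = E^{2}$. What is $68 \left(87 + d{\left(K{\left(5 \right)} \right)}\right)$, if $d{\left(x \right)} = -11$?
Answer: $5168$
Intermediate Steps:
$K{\left(E \right)} = - \frac{E^{2}}{4}$
$68 \left(87 + d{\left(K{\left(5 \right)} \right)}\right) = 68 \left(87 - 11\right) = 68 \cdot 76 = 5168$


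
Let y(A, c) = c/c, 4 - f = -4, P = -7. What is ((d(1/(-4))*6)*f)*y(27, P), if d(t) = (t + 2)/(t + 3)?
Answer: 336/11 ≈ 30.545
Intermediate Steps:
f = 8 (f = 4 - 1*(-4) = 4 + 4 = 8)
d(t) = (2 + t)/(3 + t)
y(A, c) = 1
((d(1/(-4))*6)*f)*y(27, P) = ((((2 + 1/(-4))/(3 + 1/(-4)))*6)*8)*1 = ((((2 - ¼)/(3 - ¼))*6)*8)*1 = ((((7/4)/(11/4))*6)*8)*1 = ((((4/11)*(7/4))*6)*8)*1 = (((7/11)*6)*8)*1 = ((42/11)*8)*1 = (336/11)*1 = 336/11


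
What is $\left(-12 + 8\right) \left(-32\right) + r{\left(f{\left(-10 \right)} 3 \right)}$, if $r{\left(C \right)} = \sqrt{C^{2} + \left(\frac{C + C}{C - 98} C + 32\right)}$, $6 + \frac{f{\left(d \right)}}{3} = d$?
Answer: $128 + \frac{4 \sqrt{155762}}{11} \approx 271.52$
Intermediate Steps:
$f{\left(d \right)} = -18 + 3 d$
$r{\left(C \right)} = \sqrt{32 + C^{2} + \frac{2 C^{2}}{-98 + C}}$ ($r{\left(C \right)} = \sqrt{C^{2} + \left(\frac{2 C}{-98 + C} C + 32\right)} = \sqrt{C^{2} + \left(\frac{2 C^{2}}{-98 + C} + 32\right)} = \sqrt{C^{2} + \left(32 + \frac{2 C^{2}}{-98 + C}\right)} = \sqrt{32 + C^{2} + \frac{2 C^{2}}{-98 + C}}$)
$\left(-12 + 8\right) \left(-32\right) + r{\left(f{\left(-10 \right)} 3 \right)} = \left(-12 + 8\right) \left(-32\right) + \sqrt{\frac{2 \left(\left(-18 + 3 \left(-10\right)\right) 3\right)^{2} + \left(-98 + \left(-18 + 3 \left(-10\right)\right) 3\right) \left(32 + \left(\left(-18 + 3 \left(-10\right)\right) 3\right)^{2}\right)}{-98 + \left(-18 + 3 \left(-10\right)\right) 3}} = \left(-4\right) \left(-32\right) + \sqrt{\frac{2 \left(\left(-18 - 30\right) 3\right)^{2} + \left(-98 + \left(-18 - 30\right) 3\right) \left(32 + \left(\left(-18 - 30\right) 3\right)^{2}\right)}{-98 + \left(-18 - 30\right) 3}} = 128 + \sqrt{\frac{2 \left(\left(-48\right) 3\right)^{2} + \left(-98 - 144\right) \left(32 + \left(\left(-48\right) 3\right)^{2}\right)}{-98 - 144}} = 128 + \sqrt{\frac{2 \left(-144\right)^{2} + \left(-98 - 144\right) \left(32 + \left(-144\right)^{2}\right)}{-98 - 144}} = 128 + \sqrt{\frac{2 \cdot 20736 - 242 \left(32 + 20736\right)}{-242}} = 128 + \sqrt{- \frac{41472 - 5025856}{242}} = 128 + \sqrt{\left(- \frac{1}{242}\right) \left(-4984384\right)} = 128 + \sqrt{\frac{2492192}{121}} = 128 + \frac{4 \sqrt{155762}}{11}$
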